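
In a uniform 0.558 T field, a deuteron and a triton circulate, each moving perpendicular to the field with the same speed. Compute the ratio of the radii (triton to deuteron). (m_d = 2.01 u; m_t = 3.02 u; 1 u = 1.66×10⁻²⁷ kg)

ratio ≈ 1.50

r = mv/(qB) ⇒ at equal v, r ∝ m/q.
r_{triton}/r_{deuteron} = 1.50.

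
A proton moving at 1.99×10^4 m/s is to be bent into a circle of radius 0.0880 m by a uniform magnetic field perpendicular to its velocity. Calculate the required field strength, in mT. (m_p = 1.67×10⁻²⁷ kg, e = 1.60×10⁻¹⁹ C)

qvB = mv²/r gives B = mv/(qr).
B = (1.67×10^-27)(1.99×10^4) / [(1×1.60×10^-19)(0.0880)] = 2.36×10^-3 T.

B ≈ 2.36 mT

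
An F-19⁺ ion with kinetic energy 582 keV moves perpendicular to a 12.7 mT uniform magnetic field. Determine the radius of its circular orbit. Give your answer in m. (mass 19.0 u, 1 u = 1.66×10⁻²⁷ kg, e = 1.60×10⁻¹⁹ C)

Convert the energy: K = 582 keV = 9.31×10^-14 J.
v = √(2K/m) = √(2·9.31×10^-14/3.15×10^-26) = 2.43×10^6 m/s.
r = mv/(qB) = (3.15×10^-26)(2.43×10^6) / [(1×1.60×10^-19)(0.0127)] = 37.7 m.

r ≈ 37.7 m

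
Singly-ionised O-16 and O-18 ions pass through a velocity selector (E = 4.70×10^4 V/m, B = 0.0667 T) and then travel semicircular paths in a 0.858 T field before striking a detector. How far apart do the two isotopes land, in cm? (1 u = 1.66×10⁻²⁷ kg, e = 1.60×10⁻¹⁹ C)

Both emerge at v = E/B₁ = 7.05×10^5 m/s.
r = mv/(qB₂), so r₁ = 0.1363 m and r₂ = 0.1534 m, giving Δr = 0.0170 m.
After a semicircle each ion lands a diameter 2r from the entry slit, so the separation is 2Δr = 0.0341 m.

Δd ≈ 3.41 cm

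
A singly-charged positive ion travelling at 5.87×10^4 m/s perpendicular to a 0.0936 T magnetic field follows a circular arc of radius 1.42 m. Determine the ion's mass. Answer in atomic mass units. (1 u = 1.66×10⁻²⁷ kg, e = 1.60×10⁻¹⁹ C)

qvB = mv²/r ⇒ m = qBr/v.
m = (1×1.60×10^-19)(0.0936)(1.42) / (5.87×10^4) = 3.62×10^-25 kg = 218 u.

m ≈ 218 u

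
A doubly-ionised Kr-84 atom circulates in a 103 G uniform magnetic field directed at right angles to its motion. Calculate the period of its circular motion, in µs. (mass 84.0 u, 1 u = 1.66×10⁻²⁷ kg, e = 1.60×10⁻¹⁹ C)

The cyclotron period is independent of speed: T = 2πm/(qB).
T = 2π(1.39×10^-25) / [(2×1.60×10^-19)(0.0103)] = 2.66×10^-4 s.

T ≈ 266 µs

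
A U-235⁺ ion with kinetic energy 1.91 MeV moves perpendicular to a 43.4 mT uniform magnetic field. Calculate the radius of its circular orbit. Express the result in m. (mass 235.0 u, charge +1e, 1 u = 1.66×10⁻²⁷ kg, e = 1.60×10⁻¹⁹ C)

r ≈ 70.3 m

Convert the energy: K = 1.91 MeV = 3.06×10^-13 J.
v = √(2K/m) = √(2·3.06×10^-13/3.90×10^-25) = 1.25×10^6 m/s.
r = mv/(qB) = (3.90×10^-25)(1.25×10^6) / [(1×1.60×10^-19)(0.0434)] = 70.3 m.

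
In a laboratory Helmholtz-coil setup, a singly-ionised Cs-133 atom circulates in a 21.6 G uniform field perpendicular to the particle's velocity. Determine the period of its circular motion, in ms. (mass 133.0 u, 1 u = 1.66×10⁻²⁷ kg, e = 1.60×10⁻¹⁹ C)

The cyclotron period is independent of speed: T = 2πm/(qB).
T = 2π(2.21×10^-25) / [(1×1.60×10^-19)(2.16×10^-3)] = 4.01×10^-3 s.

T ≈ 4.01 ms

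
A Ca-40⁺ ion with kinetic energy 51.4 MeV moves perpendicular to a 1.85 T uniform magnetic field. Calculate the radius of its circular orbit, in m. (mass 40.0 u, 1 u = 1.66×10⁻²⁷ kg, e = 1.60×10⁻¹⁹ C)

Convert the energy: K = 51.4 MeV = 8.22×10^-12 J.
v = √(2K/m) = √(2·8.22×10^-12/6.64×10^-26) = 1.57×10^7 m/s.
r = mv/(qB) = (6.64×10^-26)(1.57×10^7) / [(1×1.60×10^-19)(1.85)] = 3.53 m.

r ≈ 3.53 m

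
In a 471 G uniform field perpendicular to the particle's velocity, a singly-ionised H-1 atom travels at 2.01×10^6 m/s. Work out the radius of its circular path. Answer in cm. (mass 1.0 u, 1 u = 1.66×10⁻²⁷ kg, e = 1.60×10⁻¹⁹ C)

r ≈ 44.3 cm

The magnetic force provides the centripetal force: qvB = mv²/r, so r = mv/(qB).
r = (1.66×10^-27 kg)(2.01×10^6 m/s) / [(1×1.60×10^-19 C)(0.0471 T)] = 0.443 m.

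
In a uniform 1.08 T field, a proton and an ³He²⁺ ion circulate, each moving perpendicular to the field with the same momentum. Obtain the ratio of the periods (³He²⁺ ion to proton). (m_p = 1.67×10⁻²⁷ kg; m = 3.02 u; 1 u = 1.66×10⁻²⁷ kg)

T = 2πm/(qB) is independent of speed, so T₂/T₁ = (m₂/q₂)/(m₁/q₁).
T_{³He²⁺ ion}/T_{proton} = (5.01×10^-27/2e) / (1.67×10^-27/1e) = 1.50.

ratio ≈ 1.50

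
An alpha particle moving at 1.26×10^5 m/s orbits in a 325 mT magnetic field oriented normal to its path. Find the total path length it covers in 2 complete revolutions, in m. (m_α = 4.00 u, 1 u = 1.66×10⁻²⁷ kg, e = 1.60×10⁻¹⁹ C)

r = mv/(qB) = 8.04×10^-3 m, so one revolution covers 2πr = 0.0505 m.
In 2 revolutions: L = 2·2πr = 0.101 m.

L ≈ 0.101 m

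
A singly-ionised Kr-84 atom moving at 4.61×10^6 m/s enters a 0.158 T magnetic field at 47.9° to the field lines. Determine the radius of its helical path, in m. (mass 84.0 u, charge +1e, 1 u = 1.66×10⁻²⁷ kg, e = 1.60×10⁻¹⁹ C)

Only the perpendicular component v⊥ = v sin47.9° = 3.42×10^6 m/s is bent by the field.
r = m v⊥ /(qB) = (1.39×10^-25)(3.42×10^6) / [(1×1.60×10^-19)(0.158)] = 18.9 m.

r ≈ 18.9 m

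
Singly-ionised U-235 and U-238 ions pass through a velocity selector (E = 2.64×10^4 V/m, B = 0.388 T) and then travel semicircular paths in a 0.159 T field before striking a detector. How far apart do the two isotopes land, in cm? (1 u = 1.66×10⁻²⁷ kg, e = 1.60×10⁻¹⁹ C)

Δd ≈ 2.66 cm

Both emerge at v = E/B₁ = 6.80×10^4 m/s.
r = mv/(qB₂), so r₁ = 1.0434 m and r₂ = 1.0567 m, giving Δr = 0.0133 m.
After a semicircle each ion lands a diameter 2r from the entry slit, so the separation is 2Δr = 0.0266 m.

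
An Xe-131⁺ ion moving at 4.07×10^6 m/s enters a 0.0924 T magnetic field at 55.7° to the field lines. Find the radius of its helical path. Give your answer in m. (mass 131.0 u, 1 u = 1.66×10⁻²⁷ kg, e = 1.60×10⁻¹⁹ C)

Only the perpendicular component v⊥ = v sin55.7° = 3.36×10^6 m/s is bent by the field.
r = m v⊥ /(qB) = (2.17×10^-25)(3.36×10^6) / [(1×1.60×10^-19)(0.0924)] = 49.5 m.

r ≈ 49.5 m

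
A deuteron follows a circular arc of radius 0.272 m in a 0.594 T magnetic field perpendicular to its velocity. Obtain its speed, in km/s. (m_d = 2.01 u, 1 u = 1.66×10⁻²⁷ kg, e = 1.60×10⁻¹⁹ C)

v ≈ 7750 km/s

From qvB = mv²/r, v = qBr/m.
v = (1×1.60×10^-19)(0.594)(0.272) / (3.34×10^-27) = 7.75×10^6 m/s.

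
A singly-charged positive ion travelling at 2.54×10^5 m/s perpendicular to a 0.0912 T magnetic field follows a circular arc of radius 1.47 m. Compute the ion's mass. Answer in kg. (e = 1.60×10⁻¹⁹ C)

m ≈ 8.44×10^-26 kg

qvB = mv²/r ⇒ m = qBr/v.
m = (1×1.60×10^-19)(0.0912)(1.47) / (2.54×10^5) = 8.44×10^-26 kg.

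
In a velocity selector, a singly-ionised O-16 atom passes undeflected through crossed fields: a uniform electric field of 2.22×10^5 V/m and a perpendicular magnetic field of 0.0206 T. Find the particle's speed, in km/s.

For zero net force, qE = qvB, so v = E/B.
v = (2.22×10^5) / (0.0206) = 1.08×10^7 m/s.

v ≈ 10800 km/s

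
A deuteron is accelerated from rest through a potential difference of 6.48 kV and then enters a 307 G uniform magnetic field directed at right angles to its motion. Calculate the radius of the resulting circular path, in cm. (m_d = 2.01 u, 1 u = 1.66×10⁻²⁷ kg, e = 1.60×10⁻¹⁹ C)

r ≈ 53.5 cm

The kinetic energy gained is K = qV = (1×1.60×10^-19)(6480) = 1.04×10^-15 J.
v = √(2K/m) = 7.88×10^5 m/s.
r = mv/(qB) = (3.34×10^-27)(7.88×10^5) / [(1×1.60×10^-19)(0.0307)] = 0.535 m.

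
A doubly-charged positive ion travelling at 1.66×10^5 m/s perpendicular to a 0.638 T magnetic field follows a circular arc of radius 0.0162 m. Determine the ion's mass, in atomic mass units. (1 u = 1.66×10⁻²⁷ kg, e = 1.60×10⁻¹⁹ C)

qvB = mv²/r ⇒ m = qBr/v.
m = (2×1.60×10^-19)(0.638)(0.0162) / (1.66×10^5) = 1.99×10^-26 kg = 12.0 u.

m ≈ 12.0 u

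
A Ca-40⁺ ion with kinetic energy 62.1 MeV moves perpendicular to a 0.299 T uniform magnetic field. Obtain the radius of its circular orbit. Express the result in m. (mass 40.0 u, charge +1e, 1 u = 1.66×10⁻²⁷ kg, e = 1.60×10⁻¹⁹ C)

r ≈ 24.0 m

Convert the energy: K = 62.1 MeV = 9.94×10^-12 J.
v = √(2K/m) = √(2·9.94×10^-12/6.64×10^-26) = 1.73×10^7 m/s.
r = mv/(qB) = (6.64×10^-26)(1.73×10^7) / [(1×1.60×10^-19)(0.299)] = 24.0 m.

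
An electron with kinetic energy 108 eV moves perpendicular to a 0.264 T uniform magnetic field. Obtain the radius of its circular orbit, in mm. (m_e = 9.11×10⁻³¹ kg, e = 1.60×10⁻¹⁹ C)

Convert the energy: K = 108 eV = 1.73×10^-17 J.
v = √(2K/m) = √(2·1.73×10^-17/9.11×10^-31) = 6.16×10^6 m/s.
r = mv/(qB) = (9.11×10^-31)(6.16×10^6) / [(1×1.60×10^-19)(0.264)] = 1.33×10^-4 m.

r ≈ 0.133 mm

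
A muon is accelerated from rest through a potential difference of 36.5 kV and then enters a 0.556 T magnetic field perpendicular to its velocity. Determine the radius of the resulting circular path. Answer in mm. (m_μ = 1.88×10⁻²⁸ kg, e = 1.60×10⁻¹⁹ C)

The kinetic energy gained is K = qV = (1×1.60×10^-19)(3.65×10^4) = 5.84×10^-15 J.
v = √(2K/m) = 7.88×10^6 m/s.
r = mv/(qB) = (1.88×10^-28)(7.88×10^6) / [(1×1.60×10^-19)(0.556)] = 0.0167 m.

r ≈ 16.7 mm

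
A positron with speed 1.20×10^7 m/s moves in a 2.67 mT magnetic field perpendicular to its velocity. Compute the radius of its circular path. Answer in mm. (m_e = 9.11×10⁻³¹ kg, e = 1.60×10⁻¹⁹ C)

The magnetic force provides the centripetal force: qvB = mv²/r, so r = mv/(qB).
r = (9.11×10^-31 kg)(1.20×10^7 m/s) / [(1×1.60×10^-19 C)(2.67×10^-3 T)] = 0.0256 m.

r ≈ 25.6 mm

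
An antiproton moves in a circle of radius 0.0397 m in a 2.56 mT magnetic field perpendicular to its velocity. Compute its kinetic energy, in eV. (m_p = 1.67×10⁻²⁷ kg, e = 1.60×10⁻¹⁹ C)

K ≈ 0.495 eV

v = qBr/m = (1×1.60×10^-19)(2.56×10^-3)(0.0397) / (1.67×10^-27) = 9740 m/s.
K = ½mv² = 0.5·(1.67×10^-27)·(9740)² = 7.92×10^-20 J = 0.495 eV.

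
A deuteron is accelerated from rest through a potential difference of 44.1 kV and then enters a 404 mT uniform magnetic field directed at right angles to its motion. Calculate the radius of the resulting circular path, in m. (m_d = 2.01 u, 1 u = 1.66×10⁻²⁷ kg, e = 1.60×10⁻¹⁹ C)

The kinetic energy gained is K = qV = (1×1.60×10^-19)(4.41×10^4) = 7.06×10^-15 J.
v = √(2K/m) = 2.06×10^6 m/s.
r = mv/(qB) = (3.34×10^-27)(2.06×10^6) / [(1×1.60×10^-19)(0.404)] = 0.106 m.

r ≈ 0.106 m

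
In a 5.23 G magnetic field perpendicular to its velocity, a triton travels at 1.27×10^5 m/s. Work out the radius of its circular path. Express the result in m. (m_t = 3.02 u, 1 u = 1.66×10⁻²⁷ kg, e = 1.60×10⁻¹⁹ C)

The magnetic force provides the centripetal force: qvB = mv²/r, so r = mv/(qB).
r = (5.01×10^-27 kg)(1.27×10^5 m/s) / [(1×1.60×10^-19 C)(5.23×10^-4 T)] = 7.61 m.

r ≈ 7.61 m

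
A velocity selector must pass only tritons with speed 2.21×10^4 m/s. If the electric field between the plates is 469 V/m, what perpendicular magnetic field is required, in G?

B ≈ 212 G

qE = qvB ⇒ B = E/v = (469) / (2.21×10^4) = 0.0212 T.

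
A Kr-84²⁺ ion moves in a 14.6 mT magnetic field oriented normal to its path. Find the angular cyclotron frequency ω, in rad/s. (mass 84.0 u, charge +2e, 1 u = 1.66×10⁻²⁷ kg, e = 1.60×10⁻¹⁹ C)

ω = qB/m = (2×1.60×10^-19)(0.0146) / (1.39×10^-25) = 3.35×10^4 rad/s.

ω ≈ 3.35×10^4 rad/s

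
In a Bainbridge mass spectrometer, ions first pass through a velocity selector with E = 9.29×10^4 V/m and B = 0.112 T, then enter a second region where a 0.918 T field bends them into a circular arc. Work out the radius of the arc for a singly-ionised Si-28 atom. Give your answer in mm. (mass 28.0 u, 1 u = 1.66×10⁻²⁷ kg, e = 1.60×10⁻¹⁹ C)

r ≈ 262 mm

The selector passes v = E/B = 9.29×10^4/0.112 = 8.29×10^5 m/s.
In the deflection region, r = mv/(qB₂) = (4.65×10^-26)(8.29×10^5) / [(1×1.60×10^-19)(0.918)] = 0.262 m.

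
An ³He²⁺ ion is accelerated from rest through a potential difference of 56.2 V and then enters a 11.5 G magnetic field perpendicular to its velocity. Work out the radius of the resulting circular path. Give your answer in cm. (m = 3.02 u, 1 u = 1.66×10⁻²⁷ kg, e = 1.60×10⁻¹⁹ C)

The kinetic energy gained is K = qV = (2×1.60×10^-19)(56.2) = 1.80×10^-17 J.
v = √(2K/m) = 8.47×10^4 m/s.
r = mv/(qB) = (5.01×10^-27)(8.47×10^4) / [(2×1.60×10^-19)(1.15×10^-3)] = 1.15 m.

r ≈ 115 cm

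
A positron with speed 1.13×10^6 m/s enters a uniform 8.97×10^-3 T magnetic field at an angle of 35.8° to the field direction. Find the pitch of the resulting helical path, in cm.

The velocity component along B is v∥ = v cos35.8° = 9.17×10^5 m/s.
The cyclotron period T = 2πm/(qB) = 3.99×10^-9 s is set by m, q, B alone.
Pitch = v∥·T = (9.17×10^5)(3.99×10^-9) = 3.66×10^-3 m.

pitch ≈ 0.366 cm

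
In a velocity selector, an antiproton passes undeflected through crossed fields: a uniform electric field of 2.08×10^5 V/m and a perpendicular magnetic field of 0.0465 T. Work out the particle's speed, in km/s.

For zero net force, qE = qvB, so v = E/B.
v = (2.08×10^5) / (0.0465) = 4.47×10^6 m/s.

v ≈ 4470 km/s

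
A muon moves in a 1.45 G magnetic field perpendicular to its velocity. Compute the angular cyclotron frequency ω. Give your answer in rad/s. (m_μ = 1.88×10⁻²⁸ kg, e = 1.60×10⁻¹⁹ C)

ω = qB/m = (1×1.60×10^-19)(1.45×10^-4) / (1.88×10^-28) = 1.23×10^5 rad/s.

ω ≈ 1.23×10^5 rad/s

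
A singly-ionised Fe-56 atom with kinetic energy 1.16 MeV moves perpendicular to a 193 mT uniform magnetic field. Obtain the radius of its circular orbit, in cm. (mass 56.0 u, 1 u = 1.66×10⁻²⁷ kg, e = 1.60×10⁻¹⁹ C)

r ≈ 602 cm

Convert the energy: K = 1.16 MeV = 1.86×10^-13 J.
v = √(2K/m) = √(2·1.86×10^-13/9.30×10^-26) = 2.00×10^6 m/s.
r = mv/(qB) = (9.30×10^-26)(2.00×10^6) / [(1×1.60×10^-19)(0.193)] = 6.02 m.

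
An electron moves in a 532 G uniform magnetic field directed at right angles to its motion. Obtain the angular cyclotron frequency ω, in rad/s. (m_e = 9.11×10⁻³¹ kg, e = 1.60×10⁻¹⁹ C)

ω ≈ 9.34×10^9 rad/s

ω = qB/m = (1×1.60×10^-19)(0.0532) / (9.11×10^-31) = 9.34×10^9 rad/s.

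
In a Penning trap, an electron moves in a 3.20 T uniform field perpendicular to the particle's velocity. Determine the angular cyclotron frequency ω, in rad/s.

ω ≈ 5.62×10^11 rad/s

ω = qB/m = (1×1.60×10^-19)(3.20) / (9.11×10^-31) = 5.62×10^11 rad/s.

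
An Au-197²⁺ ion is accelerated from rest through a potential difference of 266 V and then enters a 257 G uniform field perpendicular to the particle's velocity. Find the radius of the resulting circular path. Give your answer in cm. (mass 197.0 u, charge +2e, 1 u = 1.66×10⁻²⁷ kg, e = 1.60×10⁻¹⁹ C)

The kinetic energy gained is K = qV = (2×1.60×10^-19)(266) = 8.51×10^-17 J.
v = √(2K/m) = 2.28×10^4 m/s.
r = mv/(qB) = (3.27×10^-25)(2.28×10^4) / [(2×1.60×10^-19)(0.0257)] = 0.907 m.

r ≈ 90.7 cm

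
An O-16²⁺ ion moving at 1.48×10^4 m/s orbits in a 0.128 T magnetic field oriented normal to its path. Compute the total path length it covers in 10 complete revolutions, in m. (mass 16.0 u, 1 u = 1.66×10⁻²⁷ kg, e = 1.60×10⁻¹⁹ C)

L ≈ 0.603 m

r = mv/(qB) = 9.60×10^-3 m, so one revolution covers 2πr = 0.0603 m.
In 10 revolutions: L = 10·2πr = 0.603 m.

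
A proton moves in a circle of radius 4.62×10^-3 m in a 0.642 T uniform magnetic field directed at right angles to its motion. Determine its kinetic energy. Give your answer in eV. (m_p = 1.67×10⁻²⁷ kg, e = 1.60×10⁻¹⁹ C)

v = qBr/m = (1×1.60×10^-19)(0.642)(4.62×10^-3) / (1.67×10^-27) = 2.84×10^5 m/s.
K = ½mv² = 0.5·(1.67×10^-27)·(2.84×10^5)² = 6.74×10^-17 J = 421 eV.

K ≈ 421 eV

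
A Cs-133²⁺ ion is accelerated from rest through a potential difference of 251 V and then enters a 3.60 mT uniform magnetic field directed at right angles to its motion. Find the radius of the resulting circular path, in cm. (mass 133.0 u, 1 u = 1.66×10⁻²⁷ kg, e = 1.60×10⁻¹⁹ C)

The kinetic energy gained is K = qV = (2×1.60×10^-19)(251) = 8.03×10^-17 J.
v = √(2K/m) = 2.70×10^4 m/s.
r = mv/(qB) = (2.21×10^-25)(2.70×10^4) / [(2×1.60×10^-19)(3.60×10^-3)] = 5.17 m.

r ≈ 517 cm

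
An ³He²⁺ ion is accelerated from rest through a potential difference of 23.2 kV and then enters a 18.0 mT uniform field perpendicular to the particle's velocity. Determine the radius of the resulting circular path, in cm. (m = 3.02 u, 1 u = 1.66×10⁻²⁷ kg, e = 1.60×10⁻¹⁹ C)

r ≈ 150 cm

The kinetic energy gained is K = qV = (2×1.60×10^-19)(2.32×10^4) = 7.42×10^-15 J.
v = √(2K/m) = 1.72×10^6 m/s.
r = mv/(qB) = (5.01×10^-27)(1.72×10^6) / [(2×1.60×10^-19)(0.0180)] = 1.50 m.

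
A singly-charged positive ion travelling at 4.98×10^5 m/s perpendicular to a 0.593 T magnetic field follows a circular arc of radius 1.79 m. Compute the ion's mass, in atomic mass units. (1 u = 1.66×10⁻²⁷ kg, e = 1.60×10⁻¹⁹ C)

m ≈ 205 u

qvB = mv²/r ⇒ m = qBr/v.
m = (1×1.60×10^-19)(0.593)(1.79) / (4.98×10^5) = 3.41×10^-25 kg = 205 u.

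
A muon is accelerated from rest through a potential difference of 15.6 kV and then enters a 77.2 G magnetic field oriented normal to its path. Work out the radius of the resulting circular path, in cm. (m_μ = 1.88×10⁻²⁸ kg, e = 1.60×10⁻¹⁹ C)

r ≈ 78.4 cm

The kinetic energy gained is K = qV = (1×1.60×10^-19)(1.56×10^4) = 2.50×10^-15 J.
v = √(2K/m) = 5.15×10^6 m/s.
r = mv/(qB) = (1.88×10^-28)(5.15×10^6) / [(1×1.60×10^-19)(7.72×10^-3)] = 0.784 m.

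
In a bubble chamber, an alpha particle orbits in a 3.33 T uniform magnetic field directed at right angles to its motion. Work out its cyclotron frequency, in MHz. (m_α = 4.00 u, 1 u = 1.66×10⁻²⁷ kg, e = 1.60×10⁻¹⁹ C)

f = qB/(2πm) = (2×1.60×10^-19)(3.33) / [2π(6.64×10^-27)] = 2.55×10^7 Hz.

f ≈ 25.5 MHz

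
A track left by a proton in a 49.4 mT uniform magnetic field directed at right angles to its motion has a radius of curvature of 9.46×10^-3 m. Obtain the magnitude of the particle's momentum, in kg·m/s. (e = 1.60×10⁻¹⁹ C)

Since qvB = mv²/r, the momentum p = mv = qBr.
p = (1×1.60×10^-19)(0.0494)(9.46×10^-3) = 7.48×10^-23 kg·m/s.

p ≈ 7.48×10^-23 kg·m/s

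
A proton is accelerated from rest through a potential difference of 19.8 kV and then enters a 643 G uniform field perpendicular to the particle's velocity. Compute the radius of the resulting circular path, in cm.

The kinetic energy gained is K = qV = (1×1.60×10^-19)(1.98×10^4) = 3.17×10^-15 J.
v = √(2K/m) = 1.95×10^6 m/s.
r = mv/(qB) = (1.67×10^-27)(1.95×10^6) / [(1×1.60×10^-19)(0.0643)] = 0.316 m.

r ≈ 31.6 cm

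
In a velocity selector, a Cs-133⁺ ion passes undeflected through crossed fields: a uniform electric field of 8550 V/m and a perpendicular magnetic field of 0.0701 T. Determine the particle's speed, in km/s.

For zero net force, qE = qvB, so v = E/B.
v = (8550) / (0.0701) = 1.22×10^5 m/s.

v ≈ 122 km/s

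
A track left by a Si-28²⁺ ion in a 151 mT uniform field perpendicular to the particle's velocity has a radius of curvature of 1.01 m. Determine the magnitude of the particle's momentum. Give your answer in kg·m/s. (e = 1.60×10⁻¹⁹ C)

p ≈ 4.88×10^-20 kg·m/s

Since qvB = mv²/r, the momentum p = mv = qBr.
p = (2×1.60×10^-19)(0.151)(1.01) = 4.88×10^-20 kg·m/s.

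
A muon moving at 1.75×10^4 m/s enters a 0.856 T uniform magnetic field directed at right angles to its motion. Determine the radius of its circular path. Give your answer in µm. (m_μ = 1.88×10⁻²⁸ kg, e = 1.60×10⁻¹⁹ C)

r ≈ 24.0 µm

The magnetic force provides the centripetal force: qvB = mv²/r, so r = mv/(qB).
r = (1.88×10^-28 kg)(1.75×10^4 m/s) / [(1×1.60×10^-19 C)(0.856 T)] = 2.40×10^-5 m.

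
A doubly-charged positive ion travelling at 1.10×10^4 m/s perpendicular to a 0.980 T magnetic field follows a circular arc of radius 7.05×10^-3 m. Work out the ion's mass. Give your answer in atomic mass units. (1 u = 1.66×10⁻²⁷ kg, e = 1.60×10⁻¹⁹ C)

m ≈ 121 u

qvB = mv²/r ⇒ m = qBr/v.
m = (2×1.60×10^-19)(0.980)(7.05×10^-3) / (1.10×10^4) = 2.01×10^-25 kg = 121 u.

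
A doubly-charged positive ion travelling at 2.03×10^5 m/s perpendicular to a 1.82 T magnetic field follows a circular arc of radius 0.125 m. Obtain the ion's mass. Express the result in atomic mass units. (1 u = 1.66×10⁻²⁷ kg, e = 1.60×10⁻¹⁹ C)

qvB = mv²/r ⇒ m = qBr/v.
m = (2×1.60×10^-19)(1.82)(0.125) / (2.03×10^5) = 3.59×10^-25 kg = 216 u.

m ≈ 216 u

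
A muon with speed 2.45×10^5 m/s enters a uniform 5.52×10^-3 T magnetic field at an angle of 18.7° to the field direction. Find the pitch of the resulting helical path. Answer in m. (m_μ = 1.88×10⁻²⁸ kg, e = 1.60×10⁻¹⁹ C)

pitch ≈ 0.310 m

The velocity component along B is v∥ = v cos18.7° = 2.32×10^5 m/s.
The cyclotron period T = 2πm/(qB) = 1.34×10^-6 s is set by m, q, B alone.
Pitch = v∥·T = (2.32×10^5)(1.34×10^-6) = 0.310 m.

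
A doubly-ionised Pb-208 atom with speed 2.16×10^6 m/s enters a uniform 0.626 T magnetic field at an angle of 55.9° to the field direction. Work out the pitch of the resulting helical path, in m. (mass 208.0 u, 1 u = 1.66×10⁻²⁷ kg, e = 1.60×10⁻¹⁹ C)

pitch ≈ 13.1 m

The velocity component along B is v∥ = v cos55.9° = 1.21×10^6 m/s.
The cyclotron period T = 2πm/(qB) = 1.08×10^-5 s is set by m, q, B alone.
Pitch = v∥·T = (1.21×10^6)(1.08×10^-5) = 13.1 m.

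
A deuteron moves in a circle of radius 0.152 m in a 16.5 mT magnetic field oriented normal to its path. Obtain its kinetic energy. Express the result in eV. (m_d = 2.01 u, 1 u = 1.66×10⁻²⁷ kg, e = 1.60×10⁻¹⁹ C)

K ≈ 151 eV

v = qBr/m = (1×1.60×10^-19)(0.0165)(0.152) / (3.34×10^-27) = 1.20×10^5 m/s.
K = ½mv² = 0.5·(3.34×10^-27)·(1.20×10^5)² = 2.41×10^-17 J = 151 eV.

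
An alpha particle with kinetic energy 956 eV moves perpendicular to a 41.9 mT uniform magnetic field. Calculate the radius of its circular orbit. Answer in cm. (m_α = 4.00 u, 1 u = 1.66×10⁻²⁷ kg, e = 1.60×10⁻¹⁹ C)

Convert the energy: K = 956 eV = 1.53×10^-16 J.
v = √(2K/m) = √(2·1.53×10^-16/6.64×10^-27) = 2.15×10^5 m/s.
r = mv/(qB) = (6.64×10^-27)(2.15×10^5) / [(2×1.60×10^-19)(0.0419)] = 0.106 m.

r ≈ 10.6 cm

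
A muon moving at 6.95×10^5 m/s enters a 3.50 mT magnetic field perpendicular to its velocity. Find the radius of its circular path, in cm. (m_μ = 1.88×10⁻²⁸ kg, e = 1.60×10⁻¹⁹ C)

The magnetic force provides the centripetal force: qvB = mv²/r, so r = mv/(qB).
r = (1.88×10^-28 kg)(6.95×10^5 m/s) / [(1×1.60×10^-19 C)(3.50×10^-3 T)] = 0.233 m.

r ≈ 23.3 cm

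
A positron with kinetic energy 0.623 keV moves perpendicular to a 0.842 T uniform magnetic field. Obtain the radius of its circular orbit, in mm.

r ≈ 0.100 mm

Convert the energy: K = 0.623 keV = 9.97×10^-17 J.
v = √(2K/m) = √(2·9.97×10^-17/9.11×10^-31) = 1.48×10^7 m/s.
r = mv/(qB) = (9.11×10^-31)(1.48×10^7) / [(1×1.60×10^-19)(0.842)] = 1.00×10^-4 m.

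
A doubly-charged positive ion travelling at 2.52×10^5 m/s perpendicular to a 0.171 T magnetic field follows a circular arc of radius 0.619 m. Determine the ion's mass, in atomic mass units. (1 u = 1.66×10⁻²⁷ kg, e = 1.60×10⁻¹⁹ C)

m ≈ 81.0 u

qvB = mv²/r ⇒ m = qBr/v.
m = (2×1.60×10^-19)(0.171)(0.619) / (2.52×10^5) = 1.34×10^-25 kg = 81.0 u.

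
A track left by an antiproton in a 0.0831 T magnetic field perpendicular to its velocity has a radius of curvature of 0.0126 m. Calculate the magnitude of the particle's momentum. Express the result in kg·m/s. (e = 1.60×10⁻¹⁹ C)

p ≈ 1.68×10^-22 kg·m/s

Since qvB = mv²/r, the momentum p = mv = qBr.
p = (1×1.60×10^-19)(0.0831)(0.0126) = 1.68×10^-22 kg·m/s.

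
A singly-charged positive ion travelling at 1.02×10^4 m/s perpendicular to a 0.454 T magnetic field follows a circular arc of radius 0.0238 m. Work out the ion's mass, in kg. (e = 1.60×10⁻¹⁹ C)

qvB = mv²/r ⇒ m = qBr/v.
m = (1×1.60×10^-19)(0.454)(0.0238) / (1.02×10^4) = 1.69×10^-25 kg.

m ≈ 1.69×10^-25 kg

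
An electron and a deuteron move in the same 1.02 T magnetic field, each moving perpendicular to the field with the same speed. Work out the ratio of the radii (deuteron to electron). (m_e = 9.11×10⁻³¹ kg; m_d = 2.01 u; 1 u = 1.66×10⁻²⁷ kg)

ratio ≈ 3660

r = mv/(qB) ⇒ at equal v, r ∝ m/q.
r_{deuteron}/r_{electron} = 3660.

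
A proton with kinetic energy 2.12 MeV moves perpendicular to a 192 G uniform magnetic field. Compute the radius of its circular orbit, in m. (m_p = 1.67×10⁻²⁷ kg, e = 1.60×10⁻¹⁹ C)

r ≈ 11.0 m

Convert the energy: K = 2.12 MeV = 3.39×10^-13 J.
v = √(2K/m) = √(2·3.39×10^-13/1.67×10^-27) = 2.02×10^7 m/s.
r = mv/(qB) = (1.67×10^-27)(2.02×10^7) / [(1×1.60×10^-19)(0.0192)] = 11.0 m.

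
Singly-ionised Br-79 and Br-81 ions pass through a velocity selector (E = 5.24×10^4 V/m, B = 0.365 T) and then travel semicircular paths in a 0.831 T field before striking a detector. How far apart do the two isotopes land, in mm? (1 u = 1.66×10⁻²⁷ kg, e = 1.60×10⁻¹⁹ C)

Both emerge at v = E/B₁ = 1.44×10^5 m/s.
r = mv/(qB₂), so r₁ = 0.14160 m and r₂ = 0.14518 m, giving Δr = 3.58×10^-3 m.
After a semicircle each ion lands a diameter 2r from the entry slit, so the separation is 2Δr = 7.17×10^-3 m.

Δd ≈ 7.17 mm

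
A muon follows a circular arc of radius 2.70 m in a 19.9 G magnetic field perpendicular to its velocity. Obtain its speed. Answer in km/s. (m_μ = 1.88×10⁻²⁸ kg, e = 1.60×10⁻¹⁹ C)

v ≈ 4570 km/s

From qvB = mv²/r, v = qBr/m.
v = (1×1.60×10^-19)(1.99×10^-3)(2.70) / (1.88×10^-28) = 4.57×10^6 m/s.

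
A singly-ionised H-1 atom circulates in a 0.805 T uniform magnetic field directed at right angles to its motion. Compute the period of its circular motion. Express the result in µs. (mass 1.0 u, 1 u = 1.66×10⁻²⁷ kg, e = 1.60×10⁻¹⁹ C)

The cyclotron period is independent of speed: T = 2πm/(qB).
T = 2π(1.66×10^-27) / [(1×1.60×10^-19)(0.805)] = 8.10×10^-8 s.

T ≈ 0.0810 µs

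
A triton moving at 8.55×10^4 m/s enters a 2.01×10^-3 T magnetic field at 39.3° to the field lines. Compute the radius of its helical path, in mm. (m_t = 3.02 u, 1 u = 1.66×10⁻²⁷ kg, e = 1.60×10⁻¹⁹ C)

Only the perpendicular component v⊥ = v sin39.3° = 5.42×10^4 m/s is bent by the field.
r = m v⊥ /(qB) = (5.01×10^-27)(5.42×10^4) / [(1×1.60×10^-19)(2.01×10^-3)] = 0.844 m.

r ≈ 844 mm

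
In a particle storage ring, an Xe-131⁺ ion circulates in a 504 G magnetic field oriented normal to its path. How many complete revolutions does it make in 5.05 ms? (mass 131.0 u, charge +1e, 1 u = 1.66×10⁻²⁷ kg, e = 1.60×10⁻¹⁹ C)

N = 29

T = 2πm/(qB) = 2π(2.1746×10^-25) / [(1×1.60×10^-19)(0.0504)] = 1.6944×10^-4 s.
N = t/T = 5.05×10^-3 / 1.6944×10^-4 ≈ 29.80, so 29 complete revolutions.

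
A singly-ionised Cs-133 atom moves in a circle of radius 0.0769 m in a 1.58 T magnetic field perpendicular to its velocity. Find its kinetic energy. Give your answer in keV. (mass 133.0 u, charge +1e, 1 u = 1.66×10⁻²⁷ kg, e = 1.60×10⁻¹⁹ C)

v = qBr/m = (1×1.60×10^-19)(1.58)(0.0769) / (2.21×10^-25) = 8.81×10^4 m/s.
K = ½mv² = 0.5·(2.21×10^-25)·(8.81×10^4)² = 8.56×10^-16 J = 5.35 keV.

K ≈ 5.35 keV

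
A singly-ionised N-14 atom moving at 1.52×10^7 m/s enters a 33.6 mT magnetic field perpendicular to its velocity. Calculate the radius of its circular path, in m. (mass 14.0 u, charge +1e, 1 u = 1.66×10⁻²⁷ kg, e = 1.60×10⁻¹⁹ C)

The magnetic force provides the centripetal force: qvB = mv²/r, so r = mv/(qB).
r = (2.32×10^-26 kg)(1.52×10^7 m/s) / [(1×1.60×10^-19 C)(0.0336 T)] = 65.7 m.

r ≈ 65.7 m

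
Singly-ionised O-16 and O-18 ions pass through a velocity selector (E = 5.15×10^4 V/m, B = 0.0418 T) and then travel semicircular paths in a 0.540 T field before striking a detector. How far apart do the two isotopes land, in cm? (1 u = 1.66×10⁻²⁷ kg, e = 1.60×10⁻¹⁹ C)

Δd ≈ 9.47 cm

Both emerge at v = E/B₁ = 1.23×10^6 m/s.
r = mv/(qB₂), so r₁ = 0.3787 m and r₂ = 0.4261 m, giving Δr = 0.0473 m.
After a semicircle each ion lands a diameter 2r from the entry slit, so the separation is 2Δr = 0.0947 m.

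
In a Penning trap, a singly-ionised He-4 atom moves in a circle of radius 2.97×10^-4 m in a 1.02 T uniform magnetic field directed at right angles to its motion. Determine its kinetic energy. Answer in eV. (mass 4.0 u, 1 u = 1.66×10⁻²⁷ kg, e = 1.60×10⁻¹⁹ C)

v = qBr/m = (1×1.60×10^-19)(1.02)(2.97×10^-4) / (6.64×10^-27) = 7300 m/s.
K = ½mv² = 0.5·(6.64×10^-27)·(7300)² = 1.77×10^-19 J = 1.11 eV.

K ≈ 1.11 eV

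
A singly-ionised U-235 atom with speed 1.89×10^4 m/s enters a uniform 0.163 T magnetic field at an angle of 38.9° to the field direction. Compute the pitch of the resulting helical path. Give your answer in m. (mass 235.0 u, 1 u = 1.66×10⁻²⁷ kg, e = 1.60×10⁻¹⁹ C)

The velocity component along B is v∥ = v cos38.9° = 1.47×10^4 m/s.
The cyclotron period T = 2πm/(qB) = 9.40×10^-5 s is set by m, q, B alone.
Pitch = v∥·T = (1.47×10^4)(9.40×10^-5) = 1.38 m.

pitch ≈ 1.38 m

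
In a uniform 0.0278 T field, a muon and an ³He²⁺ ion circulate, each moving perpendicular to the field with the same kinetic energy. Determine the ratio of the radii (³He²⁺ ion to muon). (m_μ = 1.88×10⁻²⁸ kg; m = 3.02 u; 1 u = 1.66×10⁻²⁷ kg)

r = √(2mK)/(qB) ⇒ at equal K, r ∝ √m/q.
r_{³He²⁺ ion}/r_{muon} = 2.58.

ratio ≈ 2.58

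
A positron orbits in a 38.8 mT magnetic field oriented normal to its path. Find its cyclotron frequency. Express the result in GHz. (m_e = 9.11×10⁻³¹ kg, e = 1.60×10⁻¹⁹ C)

f ≈ 1.08 GHz

f = qB/(2πm) = (1×1.60×10^-19)(0.0388) / [2π(9.11×10^-31)] = 1.08×10^9 Hz.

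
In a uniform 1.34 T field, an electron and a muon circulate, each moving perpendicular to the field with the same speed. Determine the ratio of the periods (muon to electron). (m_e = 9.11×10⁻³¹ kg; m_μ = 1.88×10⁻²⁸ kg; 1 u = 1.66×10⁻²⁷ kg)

T = 2πm/(qB) is independent of speed, so T₂/T₁ = (m₂/q₂)/(m₁/q₁).
T_{muon}/T_{electron} = (1.88×10^-28/1e) / (9.11×10^-31/1e) = 206.

ratio ≈ 206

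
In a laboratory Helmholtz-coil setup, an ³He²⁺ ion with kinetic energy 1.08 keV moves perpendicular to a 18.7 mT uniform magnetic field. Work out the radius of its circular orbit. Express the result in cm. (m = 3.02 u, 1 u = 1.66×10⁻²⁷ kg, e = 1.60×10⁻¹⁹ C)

Convert the energy: K = 1.08 keV = 1.73×10^-16 J.
v = √(2K/m) = √(2·1.73×10^-16/5.01×10^-27) = 2.63×10^5 m/s.
r = mv/(qB) = (5.01×10^-27)(2.63×10^5) / [(2×1.60×10^-19)(0.0187)] = 0.220 m.

r ≈ 22.0 cm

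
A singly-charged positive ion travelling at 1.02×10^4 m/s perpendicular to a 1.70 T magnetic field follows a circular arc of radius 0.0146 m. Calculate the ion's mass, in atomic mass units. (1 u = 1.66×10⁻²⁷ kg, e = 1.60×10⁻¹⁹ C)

qvB = mv²/r ⇒ m = qBr/v.
m = (1×1.60×10^-19)(1.70)(0.0146) / (1.02×10^4) = 3.89×10^-25 kg = 235 u.

m ≈ 235 u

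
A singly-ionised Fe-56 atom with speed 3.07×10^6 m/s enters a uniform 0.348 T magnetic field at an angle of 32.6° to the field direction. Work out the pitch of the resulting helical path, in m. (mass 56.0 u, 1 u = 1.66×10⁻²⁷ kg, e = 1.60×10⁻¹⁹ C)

The velocity component along B is v∥ = v cos32.6° = 2.59×10^6 m/s.
The cyclotron period T = 2πm/(qB) = 1.05×10^-5 s is set by m, q, B alone.
Pitch = v∥·T = (2.59×10^6)(1.05×10^-5) = 27.1 m.

pitch ≈ 27.1 m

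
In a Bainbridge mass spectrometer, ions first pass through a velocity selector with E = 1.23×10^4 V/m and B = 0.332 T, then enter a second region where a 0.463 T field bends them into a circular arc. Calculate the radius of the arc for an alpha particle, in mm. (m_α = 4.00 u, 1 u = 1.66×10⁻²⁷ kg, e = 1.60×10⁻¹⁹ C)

The selector passes v = E/B = 1.23×10^4/0.332 = 3.70×10^4 m/s.
In the deflection region, r = mv/(qB₂) = (6.64×10^-27)(3.70×10^4) / [(2×1.60×10^-19)(0.463)] = 1.66×10^-3 m.

r ≈ 1.66 mm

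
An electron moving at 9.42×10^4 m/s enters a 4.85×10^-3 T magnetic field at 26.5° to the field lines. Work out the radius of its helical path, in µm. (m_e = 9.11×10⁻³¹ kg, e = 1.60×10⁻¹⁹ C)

Only the perpendicular component v⊥ = v sin26.5° = 4.20×10^4 m/s is bent by the field.
r = m v⊥ /(qB) = (9.11×10^-31)(4.20×10^4) / [(1×1.60×10^-19)(4.85×10^-3)] = 4.93×10^-5 m.

r ≈ 49.3 µm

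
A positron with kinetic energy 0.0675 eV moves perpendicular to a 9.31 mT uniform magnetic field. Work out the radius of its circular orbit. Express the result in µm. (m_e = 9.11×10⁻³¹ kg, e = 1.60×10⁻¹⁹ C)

Convert the energy: K = 0.0675 eV = 1.08×10^-20 J.
v = √(2K/m) = √(2·1.08×10^-20/9.11×10^-31) = 1.54×10^5 m/s.
r = mv/(qB) = (9.11×10^-31)(1.54×10^5) / [(1×1.60×10^-19)(9.31×10^-3)] = 9.42×10^-5 m.

r ≈ 94.2 µm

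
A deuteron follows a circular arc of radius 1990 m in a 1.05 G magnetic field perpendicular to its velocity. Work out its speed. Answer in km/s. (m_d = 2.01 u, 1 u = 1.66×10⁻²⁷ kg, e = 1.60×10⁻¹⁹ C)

From qvB = mv²/r, v = qBr/m.
v = (1×1.60×10^-19)(1.05×10^-4)(1990) / (3.34×10^-27) = 1.00×10^7 m/s.

v ≈ 10000 km/s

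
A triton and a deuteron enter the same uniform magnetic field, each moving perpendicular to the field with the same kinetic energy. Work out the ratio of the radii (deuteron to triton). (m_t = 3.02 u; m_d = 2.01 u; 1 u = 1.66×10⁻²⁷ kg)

ratio ≈ 0.816

r = √(2mK)/(qB) ⇒ at equal K, r ∝ √m/q.
r_{deuteron}/r_{triton} = 0.816.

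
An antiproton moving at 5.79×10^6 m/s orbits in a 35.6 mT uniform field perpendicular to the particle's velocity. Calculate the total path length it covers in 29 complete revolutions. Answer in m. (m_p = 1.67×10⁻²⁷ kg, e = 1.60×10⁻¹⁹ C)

r = mv/(qB) = 1.70 m, so one revolution covers 2πr = 10.7 m.
In 29 revolutions: L = 29·2πr = 309 m.

L ≈ 309 m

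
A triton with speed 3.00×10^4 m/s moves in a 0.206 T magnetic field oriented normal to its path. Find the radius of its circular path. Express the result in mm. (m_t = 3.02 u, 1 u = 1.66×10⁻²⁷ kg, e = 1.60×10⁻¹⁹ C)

r ≈ 4.56 mm

The magnetic force provides the centripetal force: qvB = mv²/r, so r = mv/(qB).
r = (5.01×10^-27 kg)(3.00×10^4 m/s) / [(1×1.60×10^-19 C)(0.206 T)] = 4.56×10^-3 m.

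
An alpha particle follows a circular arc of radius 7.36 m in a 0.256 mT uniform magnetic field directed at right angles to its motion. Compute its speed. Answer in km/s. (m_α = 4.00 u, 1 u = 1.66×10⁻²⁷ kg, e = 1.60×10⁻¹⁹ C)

v ≈ 90.8 km/s

From qvB = mv²/r, v = qBr/m.
v = (2×1.60×10^-19)(2.56×10^-4)(7.36) / (6.64×10^-27) = 9.08×10^4 m/s.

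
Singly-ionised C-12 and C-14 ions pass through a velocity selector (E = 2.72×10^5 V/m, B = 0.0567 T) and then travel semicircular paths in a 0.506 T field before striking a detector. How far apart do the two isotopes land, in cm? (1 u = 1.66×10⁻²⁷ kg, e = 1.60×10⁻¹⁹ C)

Both emerge at v = E/B₁ = 4.80×10^6 m/s.
r = mv/(qB₂), so r₁ = 1.180 m and r₂ = 1.377 m, giving Δr = 0.197 m.
After a semicircle each ion lands a diameter 2r from the entry slit, so the separation is 2Δr = 0.393 m.

Δd ≈ 39.3 cm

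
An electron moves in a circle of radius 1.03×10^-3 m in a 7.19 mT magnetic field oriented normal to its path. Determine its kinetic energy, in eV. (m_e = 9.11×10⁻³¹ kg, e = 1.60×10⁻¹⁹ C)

v = qBr/m = (1×1.60×10^-19)(7.19×10^-3)(1.03×10^-3) / (9.11×10^-31) = 1.30×10^6 m/s.
K = ½mv² = 0.5·(9.11×10^-31)·(1.30×10^6)² = 7.71×10^-19 J = 4.82 eV.

K ≈ 4.82 eV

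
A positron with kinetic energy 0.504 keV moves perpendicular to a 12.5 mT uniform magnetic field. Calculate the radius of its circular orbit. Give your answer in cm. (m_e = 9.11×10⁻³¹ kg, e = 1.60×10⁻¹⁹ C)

Convert the energy: K = 0.504 keV = 8.06×10^-17 J.
v = √(2K/m) = √(2·8.06×10^-17/9.11×10^-31) = 1.33×10^7 m/s.
r = mv/(qB) = (9.11×10^-31)(1.33×10^7) / [(1×1.60×10^-19)(0.0125)] = 6.06×10^-3 m.

r ≈ 0.606 cm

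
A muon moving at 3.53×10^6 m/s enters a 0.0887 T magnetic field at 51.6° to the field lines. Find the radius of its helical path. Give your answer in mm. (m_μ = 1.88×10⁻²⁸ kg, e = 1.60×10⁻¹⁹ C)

r ≈ 36.6 mm

Only the perpendicular component v⊥ = v sin51.6° = 2.77×10^6 m/s is bent by the field.
r = m v⊥ /(qB) = (1.88×10^-28)(2.77×10^6) / [(1×1.60×10^-19)(0.0887)] = 0.0366 m.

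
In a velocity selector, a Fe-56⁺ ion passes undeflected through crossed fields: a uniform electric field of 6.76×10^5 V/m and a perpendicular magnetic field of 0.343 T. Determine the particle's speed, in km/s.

v ≈ 1970 km/s

For zero net force, qE = qvB, so v = E/B.
v = (6.76×10^5) / (0.343) = 1.97×10^6 m/s.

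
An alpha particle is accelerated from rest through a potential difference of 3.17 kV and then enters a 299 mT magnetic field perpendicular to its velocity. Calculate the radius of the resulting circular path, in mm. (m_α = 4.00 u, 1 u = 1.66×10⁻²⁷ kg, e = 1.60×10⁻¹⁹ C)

The kinetic energy gained is K = qV = (2×1.60×10^-19)(3170) = 1.01×10^-15 J.
v = √(2K/m) = 5.53×10^5 m/s.
r = mv/(qB) = (6.64×10^-27)(5.53×10^5) / [(2×1.60×10^-19)(0.299)] = 0.0384 m.

r ≈ 38.4 mm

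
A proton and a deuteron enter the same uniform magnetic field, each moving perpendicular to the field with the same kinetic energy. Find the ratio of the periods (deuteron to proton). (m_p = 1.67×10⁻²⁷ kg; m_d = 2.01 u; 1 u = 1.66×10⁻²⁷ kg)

T = 2πm/(qB) is independent of speed, so T₂/T₁ = (m₂/q₂)/(m₁/q₁).
T_{deuteron}/T_{proton} = (3.34×10^-27/1e) / (1.67×10^-27/1e) = 2.00.

ratio ≈ 2.00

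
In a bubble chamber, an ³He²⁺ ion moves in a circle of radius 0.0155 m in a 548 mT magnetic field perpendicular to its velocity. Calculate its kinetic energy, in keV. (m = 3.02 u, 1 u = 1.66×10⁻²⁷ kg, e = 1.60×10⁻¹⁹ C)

K ≈ 4.61 keV

v = qBr/m = (2×1.60×10^-19)(0.548)(0.0155) / (5.01×10^-27) = 5.42×10^5 m/s.
K = ½mv² = 0.5·(5.01×10^-27)·(5.42×10^5)² = 7.37×10^-16 J = 4.61 keV.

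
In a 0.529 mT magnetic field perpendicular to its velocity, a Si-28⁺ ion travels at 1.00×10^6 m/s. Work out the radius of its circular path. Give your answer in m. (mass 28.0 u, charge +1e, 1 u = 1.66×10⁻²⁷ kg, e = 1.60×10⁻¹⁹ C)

The magnetic force provides the centripetal force: qvB = mv²/r, so r = mv/(qB).
r = (4.65×10^-26 kg)(1.00×10^6 m/s) / [(1×1.60×10^-19 C)(5.29×10^-4 T)] = 549 m.

r ≈ 549 m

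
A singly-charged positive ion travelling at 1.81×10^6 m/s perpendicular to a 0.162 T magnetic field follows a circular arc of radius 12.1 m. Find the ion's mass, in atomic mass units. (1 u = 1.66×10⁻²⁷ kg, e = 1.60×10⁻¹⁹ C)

qvB = mv²/r ⇒ m = qBr/v.
m = (1×1.60×10^-19)(0.162)(12.1) / (1.81×10^6) = 1.73×10^-25 kg = 104 u.

m ≈ 104 u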